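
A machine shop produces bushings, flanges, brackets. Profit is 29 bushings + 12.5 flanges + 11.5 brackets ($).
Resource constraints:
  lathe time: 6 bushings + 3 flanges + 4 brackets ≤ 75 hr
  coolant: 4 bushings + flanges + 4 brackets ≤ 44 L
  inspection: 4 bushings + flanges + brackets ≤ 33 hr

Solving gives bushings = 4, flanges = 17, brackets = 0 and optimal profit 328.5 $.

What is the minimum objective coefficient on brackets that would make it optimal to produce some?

At the optimum: lathe time uses 75 of 75 (binding); coolant uses 33 of 44 (slack = 11); inspection uses 33 of 33 (binding).
By complementary slackness, y = 0 for the non-binding constraint.
The binding rows give the dual system: 6·y_lathe time + 4·y_inspection = 29 and 3·y_lathe time + 1·y_inspection = 12.5.
Solving: y_lathe time = 3.5, y_inspection = 2.
brackets enters the basis when its profit ≥ yᵀa₃ = 3.5·4 + 2·1 = 16.

16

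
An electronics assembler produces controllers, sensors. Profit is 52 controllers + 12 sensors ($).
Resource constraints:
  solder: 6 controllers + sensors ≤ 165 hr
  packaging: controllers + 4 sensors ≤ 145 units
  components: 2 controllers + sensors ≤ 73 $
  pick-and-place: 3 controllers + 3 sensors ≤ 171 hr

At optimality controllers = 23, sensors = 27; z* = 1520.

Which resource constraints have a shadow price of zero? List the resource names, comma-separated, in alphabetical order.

packaging, pick-and-place

solder: 165/165 (binding)
packaging: 131/145 (slack 14)
components: 73/73 (binding)
pick-and-place: 150/171 (slack 21)
By complementary slackness, a constraint with positive slack has shadow price 0 → packaging, pick-and-place.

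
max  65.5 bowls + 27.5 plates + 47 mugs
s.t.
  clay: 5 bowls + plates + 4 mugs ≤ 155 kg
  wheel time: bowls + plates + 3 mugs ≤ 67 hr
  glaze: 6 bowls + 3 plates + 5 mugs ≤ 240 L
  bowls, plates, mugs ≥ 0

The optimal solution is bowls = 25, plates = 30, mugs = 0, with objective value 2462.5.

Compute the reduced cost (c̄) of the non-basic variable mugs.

At the optimum: clay uses 155 of 155 (binding); wheel time uses 55 of 67 (slack = 12); glaze uses 240 of 240 (binding).
Slack constraints have shadow price 0 (complementary slackness).
From A_Bᵀ y = c: 5·y_clay + 6·y_glaze = 65.5; 1·y_clay + 3·y_glaze = 27.5.
Solving: y_clay = 3.5, y_glaze = 8.
Reduced cost of mugs: c₃ − yᵀa₃ = 47 − (3.5·4 + 8·5) = 47 − 54 = -7.

-7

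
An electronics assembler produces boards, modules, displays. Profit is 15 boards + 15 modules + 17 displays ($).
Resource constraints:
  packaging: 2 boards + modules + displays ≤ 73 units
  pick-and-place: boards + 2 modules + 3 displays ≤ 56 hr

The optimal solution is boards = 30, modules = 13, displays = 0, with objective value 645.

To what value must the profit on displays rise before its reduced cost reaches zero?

Both packaging and pick-and-place are binding at x*.
The binding rows give the dual system: 2·y_packaging + 1·y_pick-and-place = 15 and 1·y_packaging + 2·y_pick-and-place = 15.
This yields shadow prices y_packaging = 5, y_pick-and-place = 5.
displays enters the basis when its profit ≥ yᵀa₃ = 5·1 + 5·3 = 20.

20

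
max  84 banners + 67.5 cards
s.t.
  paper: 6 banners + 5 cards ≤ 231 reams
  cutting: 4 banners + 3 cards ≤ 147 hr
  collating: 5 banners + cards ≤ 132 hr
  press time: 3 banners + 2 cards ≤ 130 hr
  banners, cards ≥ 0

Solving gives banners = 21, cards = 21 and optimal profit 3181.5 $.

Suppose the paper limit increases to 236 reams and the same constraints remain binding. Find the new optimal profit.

3226.5

At the optimum: paper uses 231 of 231 (binding); cutting uses 147 of 147 (binding); collating uses 126 of 132 (slack = 6); press time uses 105 of 130 (slack = 25).
Slack constraints have shadow price 0 (complementary slackness).
From A_Bᵀ y = c: 6·y_paper + 4·y_cutting = 84; 5·y_paper + 3·y_cutting = 67.5.
This yields shadow prices y_paper = 9, y_cutting = 7.5.
Δz = y_paper·Δb = 9 × (5) = 45, so new z* = 3181.5 + 45 = 3226.5.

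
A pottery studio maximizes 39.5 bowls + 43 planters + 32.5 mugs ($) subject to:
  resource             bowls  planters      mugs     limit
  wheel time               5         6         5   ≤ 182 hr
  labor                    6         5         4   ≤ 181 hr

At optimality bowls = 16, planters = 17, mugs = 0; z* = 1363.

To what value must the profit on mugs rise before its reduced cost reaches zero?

35.5

Both wheel time and labor are binding at x*.
The binding rows give the dual system: 5·y_wheel time + 6·y_labor = 39.5 and 6·y_wheel time + 5·y_labor = 43.
Solving: y_wheel time = 5.5, y_labor = 2.
mugs enters the basis when its profit ≥ yᵀa₃ = 5.5·5 + 2·4 = 35.5.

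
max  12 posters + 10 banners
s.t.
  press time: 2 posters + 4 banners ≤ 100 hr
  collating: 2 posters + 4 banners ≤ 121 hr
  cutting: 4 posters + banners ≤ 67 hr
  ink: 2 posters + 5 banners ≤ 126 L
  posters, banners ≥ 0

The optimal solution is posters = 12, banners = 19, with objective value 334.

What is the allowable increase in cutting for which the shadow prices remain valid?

133

Binding constraints: press time, cutting. The basis is B = [[2,4],[4,1]] with det -14.
Per unit increase in cutting, x* moves by d = (0.2857, -0.1429).
The basis stays optimal until banners reaches 0; allowable increase = 133 hr.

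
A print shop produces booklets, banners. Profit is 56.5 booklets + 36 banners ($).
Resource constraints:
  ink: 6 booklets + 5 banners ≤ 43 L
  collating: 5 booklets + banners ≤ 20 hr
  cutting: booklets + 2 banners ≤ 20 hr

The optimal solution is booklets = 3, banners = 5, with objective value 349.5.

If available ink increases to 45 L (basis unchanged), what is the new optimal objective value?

362.5

At the optimum: ink uses 43 of 43 (binding); collating uses 20 of 20 (binding); cutting uses 13 of 20 (slack = 7).
Since cutting is not tight, its dual is 0.
Dual feasibility on the basic columns requires 6·y_ink + 5·y_collating = 56.5, 5·y_ink + 1·y_collating = 36.
This yields shadow prices y_ink = 6.5, y_collating = 3.5.
Δz = y_ink·Δb = 6.5 × (2) = 13, so new z* = 349.5 + 13 = 362.5.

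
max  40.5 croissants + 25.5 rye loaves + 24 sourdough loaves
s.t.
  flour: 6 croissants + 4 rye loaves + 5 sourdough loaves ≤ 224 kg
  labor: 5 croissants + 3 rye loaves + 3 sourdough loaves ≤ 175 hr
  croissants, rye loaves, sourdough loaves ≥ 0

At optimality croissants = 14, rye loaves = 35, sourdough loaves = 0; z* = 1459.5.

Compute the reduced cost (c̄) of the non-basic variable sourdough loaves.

-4.5

At the optimum: flour uses 224 of 224 (binding); labor uses 175 of 175 (binding).
The binding rows give the dual system: 6·y_flour + 5·y_labor = 40.5 and 4·y_flour + 3·y_labor = 25.5.
This yields shadow prices y_flour = 3, y_labor = 4.5.
Reduced cost of sourdough loaves: c₃ − yᵀa₃ = 24 − (3·5 + 4.5·3) = 24 − 28.5 = -4.5.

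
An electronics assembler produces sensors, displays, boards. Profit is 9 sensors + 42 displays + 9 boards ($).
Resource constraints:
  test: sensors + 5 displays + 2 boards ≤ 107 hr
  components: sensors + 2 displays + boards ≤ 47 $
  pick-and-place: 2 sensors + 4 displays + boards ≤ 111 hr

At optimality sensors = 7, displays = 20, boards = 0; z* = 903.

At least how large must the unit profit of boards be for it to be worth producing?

Check each constraint at x*: test 107/107 (tight); components 47/47 (tight); pick-and-place 94/111 (slack 17).
Since pick-and-place is not tight, its dual is 0.
Dual feasibility on the basic columns requires 1·y_test + 1·y_components = 9, 5·y_test + 2·y_components = 42.
Solving: y_test = 8, y_components = 1.
boards enters the basis when its profit ≥ yᵀa₃ = 8·2 + 1·1 = 17.

17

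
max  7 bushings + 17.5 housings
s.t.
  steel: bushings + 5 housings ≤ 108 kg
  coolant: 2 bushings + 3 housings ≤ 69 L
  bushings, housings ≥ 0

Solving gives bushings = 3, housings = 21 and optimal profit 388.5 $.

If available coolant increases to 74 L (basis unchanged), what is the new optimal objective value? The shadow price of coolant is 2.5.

401

Δb = 5, so new z* = 388.5 + (2.5)·(5) = 388.5 + 12.5 = 401.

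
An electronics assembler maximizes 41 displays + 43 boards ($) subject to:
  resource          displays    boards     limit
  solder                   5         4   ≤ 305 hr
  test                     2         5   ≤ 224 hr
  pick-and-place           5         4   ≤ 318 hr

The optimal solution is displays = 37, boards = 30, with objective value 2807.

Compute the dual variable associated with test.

Binding: solder and test. Non-binding: pick-and-place (13 unused).
Slack constraints have shadow price 0 (complementary slackness).
Dual feasibility on the basic columns requires 5·y_solder + 2·y_test = 41, 4·y_solder + 5·y_test = 43.
Solving: y_solder = 7, y_test = 3.
Shadow price of test = 3.

3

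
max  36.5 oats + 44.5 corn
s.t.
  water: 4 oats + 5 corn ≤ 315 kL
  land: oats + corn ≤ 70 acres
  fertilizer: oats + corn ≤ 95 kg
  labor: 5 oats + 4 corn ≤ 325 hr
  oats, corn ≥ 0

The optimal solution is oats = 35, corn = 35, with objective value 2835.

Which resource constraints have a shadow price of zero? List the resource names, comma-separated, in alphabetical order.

fertilizer, labor

water: 315/315 (binding)
land: 70/70 (binding)
fertilizer: 70/95 (slack 25)
labor: 315/325 (slack 10)
By complementary slackness, a constraint with positive slack has shadow price 0 → fertilizer, labor.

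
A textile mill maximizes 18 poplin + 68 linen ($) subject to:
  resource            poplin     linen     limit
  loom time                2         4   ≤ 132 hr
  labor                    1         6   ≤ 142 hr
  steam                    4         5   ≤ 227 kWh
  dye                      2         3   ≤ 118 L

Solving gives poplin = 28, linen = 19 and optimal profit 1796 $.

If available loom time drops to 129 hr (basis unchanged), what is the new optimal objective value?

1781

At the optimum: loom time uses 132 of 132 (binding); labor uses 142 of 142 (binding); steam uses 207 of 227 (slack = 20); dye uses 113 of 118 (slack = 5).
By complementary slackness, y = 0 for the non-binding constraints.
From A_Bᵀ y = c: 2·y_loom time + 1·y_labor = 18; 4·y_loom time + 6·y_labor = 68.
This yields shadow prices y_loom time = 5, y_labor = 8.
Δz = y_loom time·Δb = 5 × (-3) = -15, so new z* = 1796 − 15 = 1781.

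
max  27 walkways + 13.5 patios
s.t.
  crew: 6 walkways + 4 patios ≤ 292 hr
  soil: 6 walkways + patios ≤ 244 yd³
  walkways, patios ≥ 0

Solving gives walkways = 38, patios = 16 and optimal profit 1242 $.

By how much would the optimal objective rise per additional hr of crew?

Both crew and soil are binding at x*.
Dual feasibility on the basic columns requires 6·y_crew + 6·y_soil = 27, 4·y_crew + 1·y_soil = 13.5.
Solving: y_crew = 3, y_soil = 1.5.
Shadow price of crew = 3.

3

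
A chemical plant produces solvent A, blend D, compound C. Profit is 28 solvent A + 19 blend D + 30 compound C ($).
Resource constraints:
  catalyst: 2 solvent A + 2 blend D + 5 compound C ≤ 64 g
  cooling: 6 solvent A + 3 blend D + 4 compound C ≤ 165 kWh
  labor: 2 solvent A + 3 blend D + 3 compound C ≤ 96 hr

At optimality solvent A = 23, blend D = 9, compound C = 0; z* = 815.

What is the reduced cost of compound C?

Binding: catalyst and cooling. Non-binding: labor (23 unused).
Since labor is not tight, its dual is 0.
Dual feasibility on the basic columns requires 2·y_catalyst + 6·y_cooling = 28, 2·y_catalyst + 3·y_cooling = 19.
Solving: y_catalyst = 5, y_cooling = 3.
Reduced cost of compound C: c₃ − yᵀa₃ = 30 − (5·5 + 3·4) = 30 − 37 = -7.

-7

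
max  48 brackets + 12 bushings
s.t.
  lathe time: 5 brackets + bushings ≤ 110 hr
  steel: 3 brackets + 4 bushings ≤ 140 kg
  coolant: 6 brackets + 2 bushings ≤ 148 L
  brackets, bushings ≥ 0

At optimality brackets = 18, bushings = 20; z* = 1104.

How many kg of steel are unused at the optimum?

6

steel used = 3·18 + 4·20 = 134; slack = 140 − 134 = 6.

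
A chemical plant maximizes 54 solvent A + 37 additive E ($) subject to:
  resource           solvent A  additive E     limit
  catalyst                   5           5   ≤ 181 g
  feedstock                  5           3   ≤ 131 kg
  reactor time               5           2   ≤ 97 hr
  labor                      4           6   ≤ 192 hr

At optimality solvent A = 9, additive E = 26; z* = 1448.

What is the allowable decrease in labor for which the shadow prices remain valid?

114.4

Binding constraints: reactor time, labor. The basis is B = [[5,2],[4,6]] with det 22.
Per unit decrease in labor, x* moves by d = (0.0909, -0.2273).
The basis stays optimal until additive E reaches 0; allowable decrease = 114.4 hr.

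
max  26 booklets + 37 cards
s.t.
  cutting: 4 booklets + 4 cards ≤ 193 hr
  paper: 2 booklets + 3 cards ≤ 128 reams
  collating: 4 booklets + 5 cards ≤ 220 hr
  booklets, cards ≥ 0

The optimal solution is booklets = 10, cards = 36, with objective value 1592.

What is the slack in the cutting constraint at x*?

9

cutting used = 4·10 + 4·36 = 184; slack = 193 − 184 = 9.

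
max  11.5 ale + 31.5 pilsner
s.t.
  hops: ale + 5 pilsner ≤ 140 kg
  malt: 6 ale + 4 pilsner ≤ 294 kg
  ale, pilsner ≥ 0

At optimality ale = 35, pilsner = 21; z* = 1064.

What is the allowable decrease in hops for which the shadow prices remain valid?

Binding constraints: hops, malt. The basis is B = [[1,5],[6,4]] with det -26.
Per unit decrease in hops, x* moves by d = (0.1538, -0.2308).
The basis stays optimal until pilsner reaches 0; allowable decrease = 91 kg.

91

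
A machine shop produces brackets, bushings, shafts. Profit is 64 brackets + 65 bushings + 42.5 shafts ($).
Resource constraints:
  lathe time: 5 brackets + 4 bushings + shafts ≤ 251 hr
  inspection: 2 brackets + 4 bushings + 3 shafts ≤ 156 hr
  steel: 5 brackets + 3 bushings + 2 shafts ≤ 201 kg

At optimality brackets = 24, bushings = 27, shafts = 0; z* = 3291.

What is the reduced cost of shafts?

-4

Binding: inspection and steel. Non-binding: lathe time (23 unused).
By complementary slackness, y = 0 for the non-binding constraint.
Dual feasibility on the basic columns requires 2·y_inspection + 5·y_steel = 64, 4·y_inspection + 3·y_steel = 65.
This yields shadow prices y_inspection = 9.5, y_steel = 9.
Reduced cost of shafts: c₃ − yᵀa₃ = 42.5 − (9.5·3 + 9·2) = 42.5 − 46.5 = -4.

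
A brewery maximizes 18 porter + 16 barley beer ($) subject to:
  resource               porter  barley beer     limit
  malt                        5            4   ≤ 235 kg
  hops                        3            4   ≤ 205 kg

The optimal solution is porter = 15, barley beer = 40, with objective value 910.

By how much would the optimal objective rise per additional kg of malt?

Both malt and hops are binding at x*.
The binding rows give the dual system: 5·y_malt + 3·y_hops = 18 and 4·y_malt + 4·y_hops = 16.
Solving: y_malt = 3, y_hops = 1.
Shadow price of malt = 3.

3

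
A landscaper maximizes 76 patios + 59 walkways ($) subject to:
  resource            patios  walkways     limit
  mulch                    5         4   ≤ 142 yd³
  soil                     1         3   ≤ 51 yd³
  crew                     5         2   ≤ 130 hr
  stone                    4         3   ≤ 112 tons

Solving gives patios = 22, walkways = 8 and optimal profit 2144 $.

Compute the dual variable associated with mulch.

Check each constraint at x*: mulch 142/142 (tight); soil 46/51 (slack 5); crew 126/130 (slack 4); stone 112/112 (tight).
By complementary slackness, y = 0 for the non-binding constraints.
Dual feasibility on the basic columns requires 5·y_mulch + 4·y_stone = 76, 4·y_mulch + 3·y_stone = 59.
→ y_mulch = 8 and y_stone = 9.
Shadow price of mulch = 8.

8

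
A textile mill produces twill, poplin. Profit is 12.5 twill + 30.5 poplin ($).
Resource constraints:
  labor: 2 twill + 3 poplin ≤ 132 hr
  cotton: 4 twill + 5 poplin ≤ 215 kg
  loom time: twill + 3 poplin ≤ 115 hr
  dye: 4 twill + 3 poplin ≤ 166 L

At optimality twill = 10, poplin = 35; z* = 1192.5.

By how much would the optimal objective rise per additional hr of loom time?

8.5

Binding: cotton and loom time. Non-binding: labor (7 unused), dye (21 unused).
Slack constraints have shadow price 0 (complementary slackness).
Dual feasibility on the basic columns requires 4·y_cotton + 1·y_loom time = 12.5, 5·y_cotton + 3·y_loom time = 30.5.
→ y_cotton = 1 and y_loom time = 8.5.
Shadow price of loom time = 8.5.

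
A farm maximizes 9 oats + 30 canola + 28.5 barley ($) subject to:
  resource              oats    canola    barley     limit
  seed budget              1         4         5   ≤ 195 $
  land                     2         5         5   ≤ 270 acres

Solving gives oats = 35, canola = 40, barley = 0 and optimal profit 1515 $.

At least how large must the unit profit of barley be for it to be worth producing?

Check each constraint at x*: seed budget 195/195 (tight); land 270/270 (tight).
Dual feasibility on the basic columns requires 1·y_seed budget + 2·y_land = 9, 4·y_seed budget + 5·y_land = 30.
Solving: y_seed budget = 5, y_land = 2.
barley enters the basis when its profit ≥ yᵀa₃ = 5·5 + 2·5 = 35.

35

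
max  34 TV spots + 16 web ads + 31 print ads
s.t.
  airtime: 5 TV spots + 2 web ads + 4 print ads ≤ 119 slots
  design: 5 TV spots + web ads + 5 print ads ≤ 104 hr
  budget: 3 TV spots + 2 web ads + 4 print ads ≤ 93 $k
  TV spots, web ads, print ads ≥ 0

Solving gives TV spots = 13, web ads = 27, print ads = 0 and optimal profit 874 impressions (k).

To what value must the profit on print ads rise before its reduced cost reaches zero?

32

At the optimum: airtime uses 119 of 119 (binding); design uses 92 of 104 (slack = 12); budget uses 93 of 93 (binding).
Slack constraints have shadow price 0 (complementary slackness).
From A_Bᵀ y = c: 5·y_airtime + 3·y_budget = 34; 2·y_airtime + 2·y_budget = 16.
This yields shadow prices y_airtime = 5, y_budget = 3.
print ads enters the basis when its profit ≥ yᵀa₃ = 5·4 + 3·4 = 32.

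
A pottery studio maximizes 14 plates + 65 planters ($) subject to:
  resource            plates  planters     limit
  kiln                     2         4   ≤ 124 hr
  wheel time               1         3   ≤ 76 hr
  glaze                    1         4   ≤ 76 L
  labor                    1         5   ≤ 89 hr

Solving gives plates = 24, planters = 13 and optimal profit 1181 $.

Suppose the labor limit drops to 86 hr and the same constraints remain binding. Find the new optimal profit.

Binding: glaze and labor. Non-binding: kiln (24 unused), wheel time (13 unused).
Since kiln, wheel time are not tight, their duals are 0.
The binding rows give the dual system: 1·y_glaze + 1·y_labor = 14 and 4·y_glaze + 5·y_labor = 65.
→ y_glaze = 5 and y_labor = 9.
Δz = y_labor·Δb = 9 × (-3) = -27, so new z* = 1181 − 27 = 1154.

1154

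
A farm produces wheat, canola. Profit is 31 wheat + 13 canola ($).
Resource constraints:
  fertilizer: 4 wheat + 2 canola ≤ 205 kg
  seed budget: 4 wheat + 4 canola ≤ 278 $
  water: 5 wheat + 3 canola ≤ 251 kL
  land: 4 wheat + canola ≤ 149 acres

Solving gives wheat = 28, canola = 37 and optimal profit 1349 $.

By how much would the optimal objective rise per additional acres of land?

4

Binding: water and land. Non-binding: fertilizer (19 unused), seed budget (18 unused).
By complementary slackness, y = 0 for the non-binding constraints.
Dual feasibility on the basic columns requires 5·y_water + 4·y_land = 31, 3·y_water + 1·y_land = 13.
Solving: y_water = 3, y_land = 4.
Shadow price of land = 4.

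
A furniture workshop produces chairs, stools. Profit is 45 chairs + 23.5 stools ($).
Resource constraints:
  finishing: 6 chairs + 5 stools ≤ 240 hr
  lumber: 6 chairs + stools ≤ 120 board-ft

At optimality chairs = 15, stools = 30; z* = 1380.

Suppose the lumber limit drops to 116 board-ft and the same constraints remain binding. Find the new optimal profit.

1366

Check each constraint at x*: finishing 240/240 (tight); lumber 120/120 (tight).
Dual feasibility on the basic columns requires 6·y_finishing + 6·y_lumber = 45, 5·y_finishing + 1·y_lumber = 23.5.
This yields shadow prices y_finishing = 4, y_lumber = 3.5.
Δz = y_lumber·Δb = 3.5 × (-4) = -14, so new z* = 1380 − 14 = 1366.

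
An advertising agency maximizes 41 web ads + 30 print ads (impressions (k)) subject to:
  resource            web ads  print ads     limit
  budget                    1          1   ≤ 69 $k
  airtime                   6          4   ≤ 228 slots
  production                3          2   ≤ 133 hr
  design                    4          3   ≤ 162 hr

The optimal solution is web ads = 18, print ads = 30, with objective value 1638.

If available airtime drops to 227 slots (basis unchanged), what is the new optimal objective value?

1636.5

Check each constraint at x*: budget 48/69 (slack 21); airtime 228/228 (tight); production 114/133 (slack 19); design 162/162 (tight).
Since budget, production are not tight, their duals are 0.
From A_Bᵀ y = c: 6·y_airtime + 4·y_design = 41; 4·y_airtime + 3·y_design = 30.
Solving: y_airtime = 1.5, y_design = 8.
Δz = y_airtime·Δb = 1.5 × (-1) = -1.5, so new z* = 1638 − 1.5 = 1636.5.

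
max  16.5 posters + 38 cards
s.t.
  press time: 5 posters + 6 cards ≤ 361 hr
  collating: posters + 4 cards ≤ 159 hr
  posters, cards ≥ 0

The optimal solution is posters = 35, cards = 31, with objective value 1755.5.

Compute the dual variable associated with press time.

Both press time and collating are binding at x*.
The binding rows give the dual system: 5·y_press time + 1·y_collating = 16.5 and 6·y_press time + 4·y_collating = 38.
This yields shadow prices y_press time = 2, y_collating = 6.5.
Shadow price of press time = 2.

2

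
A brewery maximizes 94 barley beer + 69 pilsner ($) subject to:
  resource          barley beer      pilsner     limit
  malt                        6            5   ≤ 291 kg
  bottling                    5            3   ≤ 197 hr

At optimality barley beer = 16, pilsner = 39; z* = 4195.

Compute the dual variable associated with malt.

Both malt and bottling are binding at x*.
From A_Bᵀ y = c: 6·y_malt + 5·y_bottling = 94; 5·y_malt + 3·y_bottling = 69.
→ y_malt = 9 and y_bottling = 8.
Shadow price of malt = 9.

9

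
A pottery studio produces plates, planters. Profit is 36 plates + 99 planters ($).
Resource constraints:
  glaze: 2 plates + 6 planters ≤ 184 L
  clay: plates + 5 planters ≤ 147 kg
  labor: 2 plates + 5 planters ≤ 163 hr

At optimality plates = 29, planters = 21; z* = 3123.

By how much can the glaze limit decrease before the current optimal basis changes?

Binding constraints: glaze, labor. The basis is B = [[2,6],[2,5]] with det -2.
Per unit decrease in glaze, x* moves by d = (2.5, -1).
The basis stays optimal until planters reaches 0; allowable decrease = 21 L.

21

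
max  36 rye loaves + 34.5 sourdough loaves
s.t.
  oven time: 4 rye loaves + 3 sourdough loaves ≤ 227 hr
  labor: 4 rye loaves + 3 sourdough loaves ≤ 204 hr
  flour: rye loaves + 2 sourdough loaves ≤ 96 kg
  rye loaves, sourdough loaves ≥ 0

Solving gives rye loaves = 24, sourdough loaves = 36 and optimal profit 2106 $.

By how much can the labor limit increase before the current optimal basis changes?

23

Binding constraints: labor, flour. The basis is B = [[4,3],[1,2]] with det 5.
Per unit increase in labor, x* moves by d = (0.4, -0.2).
The basis stays optimal until oven time becomes binding; allowable increase = 23 hr.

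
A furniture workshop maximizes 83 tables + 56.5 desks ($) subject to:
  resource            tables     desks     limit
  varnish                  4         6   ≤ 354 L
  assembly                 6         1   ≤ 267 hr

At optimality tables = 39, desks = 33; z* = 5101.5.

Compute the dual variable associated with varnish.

8

At the optimum: varnish uses 354 of 354 (binding); assembly uses 267 of 267 (binding).
Dual feasibility on the basic columns requires 4·y_varnish + 6·y_assembly = 83, 6·y_varnish + 1·y_assembly = 56.5.
This yields shadow prices y_varnish = 8, y_assembly = 8.5.
Shadow price of varnish = 8.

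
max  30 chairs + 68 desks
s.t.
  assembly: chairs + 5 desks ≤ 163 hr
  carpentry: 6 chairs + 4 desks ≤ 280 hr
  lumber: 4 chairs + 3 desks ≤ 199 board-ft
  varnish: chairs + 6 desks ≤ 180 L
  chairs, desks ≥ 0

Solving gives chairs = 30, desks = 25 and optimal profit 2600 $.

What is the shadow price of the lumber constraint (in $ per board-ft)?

Binding: carpentry and varnish. Non-binding: assembly (8 unused), lumber (4 unused).
By complementary slackness, y = 0 for the non-binding constraints.
The binding rows give the dual system: 6·y_carpentry + 1·y_varnish = 30 and 4·y_carpentry + 6·y_varnish = 68.
→ y_carpentry = 3.5 and y_varnish = 9.
Shadow price of lumber = 0.

0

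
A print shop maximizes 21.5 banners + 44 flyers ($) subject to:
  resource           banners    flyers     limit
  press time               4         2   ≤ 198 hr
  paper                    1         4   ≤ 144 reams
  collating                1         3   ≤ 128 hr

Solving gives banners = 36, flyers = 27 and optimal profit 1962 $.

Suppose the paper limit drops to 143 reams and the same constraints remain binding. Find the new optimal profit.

1952.5

At the optimum: press time uses 198 of 198 (binding); paper uses 144 of 144 (binding); collating uses 117 of 128 (slack = 11).
Slack constraints have shadow price 0 (complementary slackness).
The binding rows give the dual system: 4·y_press time + 1·y_paper = 21.5 and 2·y_press time + 4·y_paper = 44.
This yields shadow prices y_press time = 3, y_paper = 9.5.
Δz = y_paper·Δb = 9.5 × (-1) = -9.5, so new z* = 1962 − 9.5 = 1952.5.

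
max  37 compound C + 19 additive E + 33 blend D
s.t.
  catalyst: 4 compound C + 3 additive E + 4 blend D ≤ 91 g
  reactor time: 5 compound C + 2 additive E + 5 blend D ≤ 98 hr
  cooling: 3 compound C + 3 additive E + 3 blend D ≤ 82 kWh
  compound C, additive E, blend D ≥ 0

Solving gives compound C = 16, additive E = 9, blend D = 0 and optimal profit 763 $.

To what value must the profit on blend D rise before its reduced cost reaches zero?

Check each constraint at x*: catalyst 91/91 (tight); reactor time 98/98 (tight); cooling 75/82 (slack 7).
Since cooling is not tight, its dual is 0.
From A_Bᵀ y = c: 4·y_catalyst + 5·y_reactor time = 37; 3·y_catalyst + 2·y_reactor time = 19.
→ y_catalyst = 3 and y_reactor time = 5.
blend D enters the basis when its profit ≥ yᵀa₃ = 3·4 + 5·5 = 37.

37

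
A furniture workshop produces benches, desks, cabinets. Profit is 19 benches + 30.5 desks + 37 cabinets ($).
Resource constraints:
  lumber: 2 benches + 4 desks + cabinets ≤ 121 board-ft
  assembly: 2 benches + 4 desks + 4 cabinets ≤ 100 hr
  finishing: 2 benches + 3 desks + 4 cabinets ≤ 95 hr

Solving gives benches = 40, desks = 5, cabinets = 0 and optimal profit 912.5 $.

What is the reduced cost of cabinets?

-1

At the optimum: lumber uses 100 of 121 (slack = 21); assembly uses 100 of 100 (binding); finishing uses 95 of 95 (binding).
By complementary slackness, y = 0 for the non-binding constraint.
The binding rows give the dual system: 2·y_assembly + 2·y_finishing = 19 and 4·y_assembly + 3·y_finishing = 30.5.
→ y_assembly = 2 and y_finishing = 7.5.
Reduced cost of cabinets: c₃ − yᵀa₃ = 37 − (2·4 + 7.5·4) = 37 − 38 = -1.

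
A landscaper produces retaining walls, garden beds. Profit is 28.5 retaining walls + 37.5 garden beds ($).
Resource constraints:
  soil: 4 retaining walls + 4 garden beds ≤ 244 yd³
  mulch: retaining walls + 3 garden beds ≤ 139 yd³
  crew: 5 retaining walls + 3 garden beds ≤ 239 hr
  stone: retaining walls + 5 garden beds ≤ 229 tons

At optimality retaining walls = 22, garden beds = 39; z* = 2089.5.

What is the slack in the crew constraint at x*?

crew used = 5·22 + 3·39 = 227; slack = 239 − 227 = 12.

12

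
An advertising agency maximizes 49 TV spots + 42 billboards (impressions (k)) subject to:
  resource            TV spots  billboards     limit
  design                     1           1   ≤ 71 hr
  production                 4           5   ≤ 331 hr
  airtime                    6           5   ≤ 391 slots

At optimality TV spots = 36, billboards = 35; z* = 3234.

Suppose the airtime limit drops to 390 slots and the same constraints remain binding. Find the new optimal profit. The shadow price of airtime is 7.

Δb = -1, so new z* = 3234 + (7)·(-1) = 3234 − 7 = 3227.

3227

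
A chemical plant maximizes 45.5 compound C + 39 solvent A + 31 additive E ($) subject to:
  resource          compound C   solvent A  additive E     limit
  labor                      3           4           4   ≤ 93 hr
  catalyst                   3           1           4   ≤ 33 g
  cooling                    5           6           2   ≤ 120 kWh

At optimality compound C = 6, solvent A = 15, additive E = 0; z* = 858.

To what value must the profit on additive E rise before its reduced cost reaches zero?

35

At the optimum: labor uses 78 of 93 (slack = 15); catalyst uses 33 of 33 (binding); cooling uses 120 of 120 (binding).
By complementary slackness, y = 0 for the non-binding constraint.
From A_Bᵀ y = c: 3·y_catalyst + 5·y_cooling = 45.5; 1·y_catalyst + 6·y_cooling = 39.
This yields shadow prices y_catalyst = 6, y_cooling = 5.5.
additive E enters the basis when its profit ≥ yᵀa₃ = 6·4 + 5.5·2 = 35.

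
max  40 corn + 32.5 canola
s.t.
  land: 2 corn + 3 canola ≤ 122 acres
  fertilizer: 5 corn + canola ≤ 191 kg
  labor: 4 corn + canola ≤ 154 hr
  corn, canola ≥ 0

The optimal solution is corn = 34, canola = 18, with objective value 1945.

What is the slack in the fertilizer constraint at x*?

3

fertilizer used = 5·34 + 1·18 = 188; slack = 191 − 188 = 3.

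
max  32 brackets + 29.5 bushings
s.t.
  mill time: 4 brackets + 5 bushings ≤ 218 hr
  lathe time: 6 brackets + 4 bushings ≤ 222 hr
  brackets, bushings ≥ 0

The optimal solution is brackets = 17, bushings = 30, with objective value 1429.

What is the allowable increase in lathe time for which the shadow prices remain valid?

105

Binding constraints: mill time, lathe time. The basis is B = [[4,5],[6,4]] with det -14.
Per unit increase in lathe time, x* moves by d = (0.3571, -0.2857).
The basis stays optimal until bushings reaches 0; allowable increase = 105 hr.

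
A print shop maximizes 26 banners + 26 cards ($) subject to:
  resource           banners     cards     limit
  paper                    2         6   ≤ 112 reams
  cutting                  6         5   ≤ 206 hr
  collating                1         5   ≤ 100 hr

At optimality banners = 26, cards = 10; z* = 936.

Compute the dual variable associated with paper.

1

At the optimum: paper uses 112 of 112 (binding); cutting uses 206 of 206 (binding); collating uses 76 of 100 (slack = 24).
By complementary slackness, y = 0 for the non-binding constraint.
From A_Bᵀ y = c: 2·y_paper + 6·y_cutting = 26; 6·y_paper + 5·y_cutting = 26.
Solving: y_paper = 1, y_cutting = 4.
Shadow price of paper = 1.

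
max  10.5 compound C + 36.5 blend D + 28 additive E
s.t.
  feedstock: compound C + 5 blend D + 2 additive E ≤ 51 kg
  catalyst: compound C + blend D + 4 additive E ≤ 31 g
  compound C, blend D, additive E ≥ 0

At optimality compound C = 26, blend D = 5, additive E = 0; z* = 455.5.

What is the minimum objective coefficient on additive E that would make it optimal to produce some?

29

At the optimum: feedstock uses 51 of 51 (binding); catalyst uses 31 of 31 (binding).
From A_Bᵀ y = c: 1·y_feedstock + 1·y_catalyst = 10.5; 5·y_feedstock + 1·y_catalyst = 36.5.
This yields shadow prices y_feedstock = 6.5, y_catalyst = 4.
additive E enters the basis when its profit ≥ yᵀa₃ = 6.5·2 + 4·4 = 29.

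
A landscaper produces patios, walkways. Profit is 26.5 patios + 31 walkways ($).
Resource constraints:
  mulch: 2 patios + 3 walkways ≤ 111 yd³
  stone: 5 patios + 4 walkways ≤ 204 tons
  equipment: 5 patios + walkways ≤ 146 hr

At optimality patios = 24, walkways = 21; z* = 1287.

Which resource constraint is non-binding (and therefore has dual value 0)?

mulch: 111/111 (binding)
stone: 204/204 (binding)
equipment: 141/146 (slack 5)
By complementary slackness, a constraint with positive slack has shadow price 0 → equipment.

equipment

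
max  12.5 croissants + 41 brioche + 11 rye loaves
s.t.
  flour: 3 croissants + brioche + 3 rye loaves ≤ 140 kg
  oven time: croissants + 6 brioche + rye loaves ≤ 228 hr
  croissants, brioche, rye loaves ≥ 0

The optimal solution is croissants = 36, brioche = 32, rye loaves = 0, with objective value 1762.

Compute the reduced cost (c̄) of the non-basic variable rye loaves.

-1.5

Check each constraint at x*: flour 140/140 (tight); oven time 228/228 (tight).
The binding rows give the dual system: 3·y_flour + 1·y_oven time = 12.5 and 1·y_flour + 6·y_oven time = 41.
Solving: y_flour = 2, y_oven time = 6.5.
Reduced cost of rye loaves: c₃ − yᵀa₃ = 11 − (2·3 + 6.5·1) = 11 − 12.5 = -1.5.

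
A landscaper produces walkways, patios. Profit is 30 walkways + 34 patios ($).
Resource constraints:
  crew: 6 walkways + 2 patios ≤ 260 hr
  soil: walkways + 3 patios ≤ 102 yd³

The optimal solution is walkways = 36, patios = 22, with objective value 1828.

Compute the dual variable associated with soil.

Check each constraint at x*: crew 260/260 (tight); soil 102/102 (tight).
Dual feasibility on the basic columns requires 6·y_crew + 1·y_soil = 30, 2·y_crew + 3·y_soil = 34.
→ y_crew = 3.5 and y_soil = 9.
Shadow price of soil = 9.

9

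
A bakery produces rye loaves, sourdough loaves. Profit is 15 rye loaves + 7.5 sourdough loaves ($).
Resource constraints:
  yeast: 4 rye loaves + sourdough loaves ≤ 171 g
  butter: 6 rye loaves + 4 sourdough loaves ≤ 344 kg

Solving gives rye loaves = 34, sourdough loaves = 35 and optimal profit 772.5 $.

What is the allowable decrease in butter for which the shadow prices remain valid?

87.5

Binding constraints: yeast, butter. The basis is B = [[4,1],[6,4]] with det 10.
Per unit decrease in butter, x* moves by d = (0.1, -0.4).
The basis stays optimal until sourdough loaves reaches 0; allowable decrease = 87.5 kg.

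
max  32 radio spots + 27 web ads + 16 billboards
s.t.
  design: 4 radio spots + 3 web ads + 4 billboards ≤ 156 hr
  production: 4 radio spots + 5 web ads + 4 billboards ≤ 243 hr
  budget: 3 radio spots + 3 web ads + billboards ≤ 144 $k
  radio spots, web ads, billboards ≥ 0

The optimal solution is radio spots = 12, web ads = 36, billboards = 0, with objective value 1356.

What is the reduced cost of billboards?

Check each constraint at x*: design 156/156 (tight); production 228/243 (slack 15); budget 144/144 (tight).
By complementary slackness, y = 0 for the non-binding constraint.
From A_Bᵀ y = c: 4·y_design + 3·y_budget = 32; 3·y_design + 3·y_budget = 27.
This yields shadow prices y_design = 5, y_budget = 4.
Reduced cost of billboards: c₃ − yᵀa₃ = 16 − (5·4 + 4·1) = 16 − 24 = -8.

-8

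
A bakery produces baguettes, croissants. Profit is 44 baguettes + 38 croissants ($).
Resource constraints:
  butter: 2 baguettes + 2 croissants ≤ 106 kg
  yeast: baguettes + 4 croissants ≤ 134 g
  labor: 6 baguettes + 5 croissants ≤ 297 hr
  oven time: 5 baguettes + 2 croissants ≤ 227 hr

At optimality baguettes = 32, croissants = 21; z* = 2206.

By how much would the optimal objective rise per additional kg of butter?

4

Check each constraint at x*: butter 106/106 (tight); yeast 116/134 (slack 18); labor 297/297 (tight); oven time 202/227 (slack 25).
By complementary slackness, y = 0 for the non-binding constraints.
Dual feasibility on the basic columns requires 2·y_butter + 6·y_labor = 44, 2·y_butter + 5·y_labor = 38.
→ y_butter = 4 and y_labor = 6.
Shadow price of butter = 4.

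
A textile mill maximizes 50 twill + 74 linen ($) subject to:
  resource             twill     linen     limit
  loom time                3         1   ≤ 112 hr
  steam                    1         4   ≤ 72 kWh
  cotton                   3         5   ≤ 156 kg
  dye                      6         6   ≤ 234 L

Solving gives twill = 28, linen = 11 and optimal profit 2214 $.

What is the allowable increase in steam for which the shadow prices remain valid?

Binding constraints: steam, dye. The basis is B = [[1,4],[6,6]] with det -18.
Per unit increase in steam, x* moves by d = (-0.3333, 0.3333).
The basis stays optimal until cotton becomes binding; allowable increase = 25.5 kWh.

25.5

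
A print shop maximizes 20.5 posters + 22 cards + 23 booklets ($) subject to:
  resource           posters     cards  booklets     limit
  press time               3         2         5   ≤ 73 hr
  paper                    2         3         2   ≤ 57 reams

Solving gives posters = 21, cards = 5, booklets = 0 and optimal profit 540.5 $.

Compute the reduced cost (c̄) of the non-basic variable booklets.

At the optimum: press time uses 73 of 73 (binding); paper uses 57 of 57 (binding).
From A_Bᵀ y = c: 3·y_press time + 2·y_paper = 20.5; 2·y_press time + 3·y_paper = 22.
Solving: y_press time = 3.5, y_paper = 5.
Reduced cost of booklets: c₃ − yᵀa₃ = 23 − (3.5·5 + 5·2) = 23 − 27.5 = -4.5.

-4.5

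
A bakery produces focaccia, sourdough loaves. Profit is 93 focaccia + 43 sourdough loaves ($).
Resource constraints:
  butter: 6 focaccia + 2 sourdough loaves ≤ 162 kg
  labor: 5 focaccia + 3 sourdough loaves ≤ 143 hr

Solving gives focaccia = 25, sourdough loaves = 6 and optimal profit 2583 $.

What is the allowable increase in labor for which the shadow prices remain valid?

100

Binding constraints: butter, labor. The basis is B = [[6,2],[5,3]] with det 8.
Per unit increase in labor, x* moves by d = (-0.25, 0.75).
The basis stays optimal until focaccia reaches 0; allowable increase = 100 hr.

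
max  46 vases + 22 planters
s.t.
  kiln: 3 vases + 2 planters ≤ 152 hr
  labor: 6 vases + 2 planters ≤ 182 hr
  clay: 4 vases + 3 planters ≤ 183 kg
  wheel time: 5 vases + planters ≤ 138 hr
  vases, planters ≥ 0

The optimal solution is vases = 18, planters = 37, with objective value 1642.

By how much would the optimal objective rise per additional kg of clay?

4

Check each constraint at x*: kiln 128/152 (slack 24); labor 182/182 (tight); clay 183/183 (tight); wheel time 127/138 (slack 11).
By complementary slackness, y = 0 for the non-binding constraints.
From A_Bᵀ y = c: 6·y_labor + 4·y_clay = 46; 2·y_labor + 3·y_clay = 22.
This yields shadow prices y_labor = 5, y_clay = 4.
Shadow price of clay = 4.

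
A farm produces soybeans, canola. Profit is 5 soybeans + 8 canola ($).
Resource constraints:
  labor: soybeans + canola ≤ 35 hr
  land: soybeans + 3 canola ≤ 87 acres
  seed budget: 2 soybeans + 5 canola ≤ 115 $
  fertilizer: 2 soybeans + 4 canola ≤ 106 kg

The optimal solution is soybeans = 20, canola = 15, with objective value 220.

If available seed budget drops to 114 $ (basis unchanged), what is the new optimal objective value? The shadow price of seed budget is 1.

Δb = -1, so new z* = 220 + (1)·(-1) = 220 − 1 = 219.

219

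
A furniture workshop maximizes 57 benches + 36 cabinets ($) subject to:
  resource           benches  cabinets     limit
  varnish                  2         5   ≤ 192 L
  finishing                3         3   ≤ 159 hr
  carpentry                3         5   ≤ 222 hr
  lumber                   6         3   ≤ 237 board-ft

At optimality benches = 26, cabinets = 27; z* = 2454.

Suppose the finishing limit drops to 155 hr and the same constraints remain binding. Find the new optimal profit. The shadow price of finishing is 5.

2434

Δb = -4, so new z* = 2454 + (5)·(-4) = 2454 − 20 = 2434.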